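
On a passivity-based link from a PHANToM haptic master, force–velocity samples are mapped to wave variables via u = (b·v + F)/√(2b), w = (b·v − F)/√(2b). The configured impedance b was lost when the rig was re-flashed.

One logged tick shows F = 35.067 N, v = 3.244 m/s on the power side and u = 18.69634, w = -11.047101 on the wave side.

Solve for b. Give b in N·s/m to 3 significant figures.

u + w = 7.649239;  u + w = √(2b)·v, so √(2b) = 7.649239/3.244 = 2.357965.
b = (√(2b))²/2 = 5.560000/2 = 2.780000.
(Check via u − w = 2F/√(2b): u − w = 29.743441, 2F/√(2b) = 29.743442.)

b = 2.78 N·s/m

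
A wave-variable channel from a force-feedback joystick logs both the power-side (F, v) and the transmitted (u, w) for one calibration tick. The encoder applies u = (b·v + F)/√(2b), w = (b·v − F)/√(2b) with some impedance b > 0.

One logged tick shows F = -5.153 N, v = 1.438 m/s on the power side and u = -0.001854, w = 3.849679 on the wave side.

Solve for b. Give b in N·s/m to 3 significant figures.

u + w = 3.847825;  u + w = √(2b)·v, so √(2b) = 3.847825/1.438 = 2.675817.
b = (√(2b))²/2 = 7.159997/2 = 3.579999.
(Check via u − w = 2F/√(2b): u − w = -3.851533, 2F/√(2b) = -3.851534.)

b = 3.58 N·s/m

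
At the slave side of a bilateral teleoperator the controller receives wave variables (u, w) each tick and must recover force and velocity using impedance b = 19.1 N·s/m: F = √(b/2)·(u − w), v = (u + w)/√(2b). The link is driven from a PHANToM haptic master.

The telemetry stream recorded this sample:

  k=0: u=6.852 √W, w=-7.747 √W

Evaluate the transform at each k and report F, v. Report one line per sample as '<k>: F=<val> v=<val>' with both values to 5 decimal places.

k=0: u−w=14.59900, u+w=-0.89500; √(b/2)=3.09031, √(2b)=6.18061; F=3.09031×14.599=45.11540, v=-0.89500/6.18061=-0.14481

0: F=45.11540 v=-0.14481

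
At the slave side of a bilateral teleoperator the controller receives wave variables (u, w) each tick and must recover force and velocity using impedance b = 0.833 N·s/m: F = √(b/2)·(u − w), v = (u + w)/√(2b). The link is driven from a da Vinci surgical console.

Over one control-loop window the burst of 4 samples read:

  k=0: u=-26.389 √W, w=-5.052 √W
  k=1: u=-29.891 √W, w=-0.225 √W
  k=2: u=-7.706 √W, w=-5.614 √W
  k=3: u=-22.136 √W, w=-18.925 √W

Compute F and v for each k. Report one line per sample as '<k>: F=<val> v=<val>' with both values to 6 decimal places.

k=0: u−w=-21.337000, u+w=-31.441000; √(b/2)=0.645368, √(2b)=1.290736; F=0.645368×(-21.337)=-13.770219, v=-31.441000/1.290736=-24.358966
k=1: u−w=-29.666000, u+w=-30.116000; √(b/2)=0.645368, √(2b)=1.290736; F=0.645368×(-29.666)=-19.145490, v=-30.116000/1.290736=-23.332420
k=2: u−w=-2.092000, u+w=-13.320000; √(b/2)=0.645368, √(2b)=1.290736; F=0.645368×(-2.092)=-1.350110, v=-13.320000/1.290736=-10.319692
k=3: u−w=-3.211000, u+w=-41.061000; √(b/2)=0.645368, √(2b)=1.290736; F=0.645368×(-3.211)=-2.072277, v=-41.061000/1.290736=-31.812077

0: F=-13.770219 v=-24.358966
1: F=-19.145490 v=-23.332420
2: F=-1.350110 v=-10.319692
3: F=-2.072277 v=-31.812077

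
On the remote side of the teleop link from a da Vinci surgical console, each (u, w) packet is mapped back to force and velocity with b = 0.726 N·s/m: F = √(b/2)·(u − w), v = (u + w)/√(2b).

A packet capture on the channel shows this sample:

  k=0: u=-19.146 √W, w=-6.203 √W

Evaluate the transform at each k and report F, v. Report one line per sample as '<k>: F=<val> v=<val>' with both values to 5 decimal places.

k=0: u−w=-12.94300, u+w=-25.34900; √(b/2)=0.60249, √(2b)=1.20499; F=0.60249×(-12.943)=-7.79809, v=-25.34900/1.20499=-21.03670

0: F=-7.79809 v=-21.03670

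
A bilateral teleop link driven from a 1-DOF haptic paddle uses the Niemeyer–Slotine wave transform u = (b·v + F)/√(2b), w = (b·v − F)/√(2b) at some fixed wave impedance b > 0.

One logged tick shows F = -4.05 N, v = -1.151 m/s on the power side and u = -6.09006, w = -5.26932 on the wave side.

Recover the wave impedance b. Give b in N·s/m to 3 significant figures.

u + w = -11.3594;  u + w = √(2b)·v, so √(2b) = -11.3594/(-1.151) = 9.8691.
b = (√(2b))²/2 = 97.3999/2 = 48.7000.
(Check via u − w = 2F/√(2b): u − w = -0.8207, 2F/√(2b) = -0.8207.)

b = 48.7 N·s/m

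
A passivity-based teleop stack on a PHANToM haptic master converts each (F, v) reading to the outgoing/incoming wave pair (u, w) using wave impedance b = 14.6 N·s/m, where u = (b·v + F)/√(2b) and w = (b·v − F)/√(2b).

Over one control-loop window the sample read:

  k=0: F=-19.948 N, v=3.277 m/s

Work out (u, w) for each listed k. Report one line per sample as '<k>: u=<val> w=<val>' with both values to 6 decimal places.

0: u=5.162423 w=12.545509

k=0: b·v=14.6×3.277=47.844200; √(2b)=5.403702; u=(47.844200+(-19.948))/5.403702=5.162423, w=(47.844200−(-19.948))/5.403702=12.545509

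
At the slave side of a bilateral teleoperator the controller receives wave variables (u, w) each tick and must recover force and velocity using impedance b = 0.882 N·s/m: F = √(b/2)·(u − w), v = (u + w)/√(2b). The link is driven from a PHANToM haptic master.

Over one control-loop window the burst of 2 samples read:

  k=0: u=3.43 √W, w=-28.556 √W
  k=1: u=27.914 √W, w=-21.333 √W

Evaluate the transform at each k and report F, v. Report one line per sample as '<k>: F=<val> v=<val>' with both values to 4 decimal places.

0: F=21.2412 v=-18.9179
1: F=32.7039 v=4.9550

k=0: u−w=31.9860, u+w=-25.1260; √(b/2)=0.6641, √(2b)=1.3282; F=0.6641×31.986=21.2412, v=-25.1260/1.3282=-18.9179
k=1: u−w=49.2470, u+w=6.5810; √(b/2)=0.6641, √(2b)=1.3282; F=0.6641×49.247=32.7039, v=6.5810/1.3282=4.9550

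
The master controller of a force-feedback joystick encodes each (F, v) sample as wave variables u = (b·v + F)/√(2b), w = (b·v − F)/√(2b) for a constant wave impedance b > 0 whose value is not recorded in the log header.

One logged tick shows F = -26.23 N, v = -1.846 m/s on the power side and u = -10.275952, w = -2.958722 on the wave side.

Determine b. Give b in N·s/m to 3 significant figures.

b = 25.7 N·s/m

u + w = -13.234674;  u + w = √(2b)·v, so √(2b) = -13.234674/(-1.846) = 7.169379.
b = (√(2b))²/2 = 51.399998/2 = 25.699999.
(Check via u − w = 2F/√(2b): u − w = -7.317230, 2F/√(2b) = -7.317230.)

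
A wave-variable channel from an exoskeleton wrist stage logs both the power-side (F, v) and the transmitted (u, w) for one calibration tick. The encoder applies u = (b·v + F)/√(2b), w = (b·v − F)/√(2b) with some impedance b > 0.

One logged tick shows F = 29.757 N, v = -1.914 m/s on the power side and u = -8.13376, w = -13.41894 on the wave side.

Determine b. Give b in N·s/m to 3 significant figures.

u + w = -21.5527;  u + w = √(2b)·v, so √(2b) = -21.5527/(-1.914) = 11.2606.
b = (√(2b))²/2 = 126.8001/2 = 63.4000.
(Check via u − w = 2F/√(2b): u − w = 5.2852, 2F/√(2b) = 5.2852.)

b = 63.4 N·s/m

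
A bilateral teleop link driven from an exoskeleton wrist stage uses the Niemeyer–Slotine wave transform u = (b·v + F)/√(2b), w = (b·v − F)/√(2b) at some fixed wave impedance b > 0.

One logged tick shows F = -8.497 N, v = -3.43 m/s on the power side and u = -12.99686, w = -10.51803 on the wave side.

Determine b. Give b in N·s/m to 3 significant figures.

b = 23.5 N·s/m

u + w = -23.5149;  u + w = √(2b)·v, so √(2b) = -23.5149/(-3.43) = 6.8557.
b = (√(2b))²/2 = 47.0000/2 = 23.5000.
(Check via u − w = 2F/√(2b): u − w = -2.4788, 2F/√(2b) = -2.4788.)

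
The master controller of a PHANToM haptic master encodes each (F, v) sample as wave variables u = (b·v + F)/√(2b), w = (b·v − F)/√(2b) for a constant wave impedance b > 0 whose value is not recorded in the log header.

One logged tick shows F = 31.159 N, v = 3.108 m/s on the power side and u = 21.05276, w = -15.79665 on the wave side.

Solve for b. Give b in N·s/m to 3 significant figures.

b = 1.43 N·s/m

u + w = 5.2561;  u + w = √(2b)·v, so √(2b) = 5.2561/3.108 = 1.6912.
b = (√(2b))²/2 = 2.8600/2 = 1.4300.
(Check via u − w = 2F/√(2b): u − w = 36.8494, 2F/√(2b) = 36.8494.)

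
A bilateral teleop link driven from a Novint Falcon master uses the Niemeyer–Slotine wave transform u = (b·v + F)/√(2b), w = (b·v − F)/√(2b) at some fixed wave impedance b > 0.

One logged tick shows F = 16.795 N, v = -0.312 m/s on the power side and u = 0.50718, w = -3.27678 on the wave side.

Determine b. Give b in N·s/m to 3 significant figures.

u + w = -2.7696;  u + w = √(2b)·v, so √(2b) = -2.7696/(-0.312) = 8.8769.
b = (√(2b))²/2 = 78.7998/2 = 39.3999.
(Check via u − w = 2F/√(2b): u − w = 3.7840, 2F/√(2b) = 3.7840.)

b = 39.4 N·s/m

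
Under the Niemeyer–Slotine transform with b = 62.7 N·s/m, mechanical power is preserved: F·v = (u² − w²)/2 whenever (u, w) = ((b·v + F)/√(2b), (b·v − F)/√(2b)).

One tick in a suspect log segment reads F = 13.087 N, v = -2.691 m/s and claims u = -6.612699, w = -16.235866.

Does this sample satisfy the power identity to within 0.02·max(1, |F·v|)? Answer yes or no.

no

F·v = 13.087×(-2.691) = -35.217117 W.
(u² − w²)/2 = (43.727788 − 263.603345)/2 = -109.937778 W.
|Δ| = 74.720661;  2% of max(1, |F·v|) = 0.704342.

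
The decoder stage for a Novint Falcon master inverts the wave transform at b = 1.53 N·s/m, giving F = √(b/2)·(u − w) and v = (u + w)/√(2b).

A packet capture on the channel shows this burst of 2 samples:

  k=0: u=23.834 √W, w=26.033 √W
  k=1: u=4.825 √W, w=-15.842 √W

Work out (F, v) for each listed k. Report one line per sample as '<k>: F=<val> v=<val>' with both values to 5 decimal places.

k=0: u−w=-2.19900, u+w=49.86700; √(b/2)=0.87464, √(2b)=1.74929; F=0.87464×(-2.199)=-1.92334, v=49.86700/1.74929=28.50707
k=1: u−w=20.66700, u+w=-11.01700; √(b/2)=0.87464, √(2b)=1.74929; F=0.87464×20.667=18.07624, v=-11.01700/1.74929=-6.29800

0: F=-1.92334 v=28.50707
1: F=18.07624 v=-6.29800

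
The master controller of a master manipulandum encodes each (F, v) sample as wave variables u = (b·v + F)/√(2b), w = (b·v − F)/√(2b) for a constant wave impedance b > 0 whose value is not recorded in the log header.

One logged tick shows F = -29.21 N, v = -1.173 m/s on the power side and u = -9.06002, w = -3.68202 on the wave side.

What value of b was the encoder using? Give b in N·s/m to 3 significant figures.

u + w = -12.74204;  u + w = √(2b)·v, so √(2b) = -12.74204/(-1.173) = 10.86278.
b = (√(2b))²/2 = 117.99997/2 = 58.99999.
(Check via u − w = 2F/√(2b): u − w = -5.37800, 2F/√(2b) = -5.37800.)

b = 59 N·s/m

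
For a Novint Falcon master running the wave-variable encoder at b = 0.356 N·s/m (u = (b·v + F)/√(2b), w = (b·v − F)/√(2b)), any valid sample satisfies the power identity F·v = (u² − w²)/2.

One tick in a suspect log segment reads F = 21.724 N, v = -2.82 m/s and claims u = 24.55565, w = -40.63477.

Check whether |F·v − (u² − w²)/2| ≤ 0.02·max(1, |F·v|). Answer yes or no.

no

F·v = 21.724×(-2.82) = -61.2617 W.
(u² − w²)/2 = (602.9799 − 1651.1845)/2 = -524.1023 W.
|Δ| = 462.8406;  2% of max(1, |F·v|) = 1.2252.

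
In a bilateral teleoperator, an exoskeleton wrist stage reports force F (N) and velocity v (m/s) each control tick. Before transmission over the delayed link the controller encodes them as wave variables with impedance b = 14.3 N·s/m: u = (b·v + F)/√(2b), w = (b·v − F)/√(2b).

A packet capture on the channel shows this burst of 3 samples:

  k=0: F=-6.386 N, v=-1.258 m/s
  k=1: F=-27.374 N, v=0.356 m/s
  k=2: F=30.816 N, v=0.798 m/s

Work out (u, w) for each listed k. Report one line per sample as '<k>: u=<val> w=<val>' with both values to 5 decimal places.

k=0: b·v=14.3×(-1.258)=-17.98940; √(2b)=5.34790; u=(-17.98940+(-6.386))/5.34790=-4.55794, w=(-17.98940−(-6.386))/5.34790=-2.16971
k=1: b·v=14.3×0.356=5.09080; √(2b)=5.34790; u=(5.09080+(-27.374))/5.34790=-4.16672, w=(5.09080−(-27.374))/5.34790=6.07057
k=2: b·v=14.3×0.798=11.41140; √(2b)=5.34790; u=(11.41140+30.816)/5.34790=7.89608, w=(11.41140−30.816)/5.34790=-3.62845

0: u=-4.55794 w=-2.16971
1: u=-4.16672 w=6.07057
2: u=7.89608 w=-3.62845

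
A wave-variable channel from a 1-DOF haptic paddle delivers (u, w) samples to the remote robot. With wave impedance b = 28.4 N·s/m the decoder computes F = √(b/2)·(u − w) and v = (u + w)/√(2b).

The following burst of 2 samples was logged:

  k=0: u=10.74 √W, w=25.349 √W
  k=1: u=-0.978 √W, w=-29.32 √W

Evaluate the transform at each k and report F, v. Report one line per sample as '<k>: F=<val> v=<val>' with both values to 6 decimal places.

0: F=-55.050930 v=4.788513
1: F=106.800839 v=-4.020127

k=0: u−w=-14.609000, u+w=36.089000; √(b/2)=3.768289, √(2b)=7.536577; F=3.768289×(-14.609)=-55.050930, v=36.089000/7.536577=4.788513
k=1: u−w=28.342000, u+w=-30.298000; √(b/2)=3.768289, √(2b)=7.536577; F=3.768289×28.342=106.800839, v=-30.298000/7.536577=-4.020127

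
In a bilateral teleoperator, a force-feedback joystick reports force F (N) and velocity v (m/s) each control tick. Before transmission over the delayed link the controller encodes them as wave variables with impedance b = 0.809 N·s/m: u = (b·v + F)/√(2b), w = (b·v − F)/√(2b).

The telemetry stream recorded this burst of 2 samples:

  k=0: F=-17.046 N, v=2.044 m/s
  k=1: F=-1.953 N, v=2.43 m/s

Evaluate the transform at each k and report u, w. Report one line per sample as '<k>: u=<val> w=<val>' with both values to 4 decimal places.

0: u=-12.1009 w=14.7009
1: u=0.0101 w=3.0809

k=0: b·v=0.809×2.044=1.6536; √(2b)=1.2720; u=(1.6536+(-17.046))/1.2720=-12.1009, w=(1.6536−(-17.046))/1.2720=14.7009
k=1: b·v=0.809×2.43=1.9659; √(2b)=1.2720; u=(1.9659+(-1.953))/1.2720=0.0101, w=(1.9659−(-1.953))/1.2720=3.0809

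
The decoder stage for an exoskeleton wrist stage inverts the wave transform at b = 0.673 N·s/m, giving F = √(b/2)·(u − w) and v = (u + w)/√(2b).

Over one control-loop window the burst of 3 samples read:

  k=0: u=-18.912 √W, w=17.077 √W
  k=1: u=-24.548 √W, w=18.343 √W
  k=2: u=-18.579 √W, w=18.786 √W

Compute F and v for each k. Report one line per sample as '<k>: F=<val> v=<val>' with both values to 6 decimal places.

0: F=-20.876722 v=-1.581661
1: F=-24.880477 v=-5.348343
2: F=-21.674921 v=0.178422

k=0: u−w=-35.989000, u+w=-1.835000; √(b/2)=0.580086, √(2b)=1.160172; F=0.580086×(-35.989)=-20.876722, v=-1.835000/1.160172=-1.581661
k=1: u−w=-42.891000, u+w=-6.205000; √(b/2)=0.580086, √(2b)=1.160172; F=0.580086×(-42.891)=-24.880477, v=-6.205000/1.160172=-5.348343
k=2: u−w=-37.365000, u+w=0.207000; √(b/2)=0.580086, √(2b)=1.160172; F=0.580086×(-37.365)=-21.674921, v=0.207000/1.160172=0.178422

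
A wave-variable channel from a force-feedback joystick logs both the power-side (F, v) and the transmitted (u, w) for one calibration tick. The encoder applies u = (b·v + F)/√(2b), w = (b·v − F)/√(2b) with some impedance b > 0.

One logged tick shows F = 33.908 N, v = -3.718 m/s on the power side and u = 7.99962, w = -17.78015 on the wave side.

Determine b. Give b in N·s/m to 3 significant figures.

b = 3.46 N·s/m

u + w = -9.7805;  u + w = √(2b)·v, so √(2b) = -9.7805/(-3.718) = 2.6306.
b = (√(2b))²/2 = 6.9200/2 = 3.4600.
(Check via u − w = 2F/√(2b): u − w = 25.7798, 2F/√(2b) = 25.7798.)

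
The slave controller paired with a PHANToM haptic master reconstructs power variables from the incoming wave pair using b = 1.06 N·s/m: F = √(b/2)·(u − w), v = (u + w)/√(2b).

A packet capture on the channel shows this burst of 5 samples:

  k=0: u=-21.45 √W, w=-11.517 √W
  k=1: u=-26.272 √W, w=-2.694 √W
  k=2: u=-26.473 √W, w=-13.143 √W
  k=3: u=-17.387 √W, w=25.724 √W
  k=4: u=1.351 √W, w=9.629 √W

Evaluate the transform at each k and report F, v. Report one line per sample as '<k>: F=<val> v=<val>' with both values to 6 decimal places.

0: F=-7.231333 v=-22.641829
1: F=-17.165043 v=-19.893930
2: F=-9.704386 v=-27.208381
3: F=-31.385282 v=5.725875
4: F=-6.026475 v=7.541095

k=0: u−w=-9.933000, u+w=-32.967000; √(b/2)=0.728011, √(2b)=1.456022; F=0.728011×(-9.933)=-7.231333, v=-32.967000/1.456022=-22.641829
k=1: u−w=-23.578000, u+w=-28.966000; √(b/2)=0.728011, √(2b)=1.456022; F=0.728011×(-23.578)=-17.165043, v=-28.966000/1.456022=-19.893930
k=2: u−w=-13.330000, u+w=-39.616000; √(b/2)=0.728011, √(2b)=1.456022; F=0.728011×(-13.33)=-9.704386, v=-39.616000/1.456022=-27.208381
k=3: u−w=-43.111000, u+w=8.337000; √(b/2)=0.728011, √(2b)=1.456022; F=0.728011×(-43.111)=-31.385282, v=8.337000/1.456022=5.725875
k=4: u−w=-8.278000, u+w=10.980000; √(b/2)=0.728011, √(2b)=1.456022; F=0.728011×(-8.278)=-6.026475, v=10.980000/1.456022=7.541095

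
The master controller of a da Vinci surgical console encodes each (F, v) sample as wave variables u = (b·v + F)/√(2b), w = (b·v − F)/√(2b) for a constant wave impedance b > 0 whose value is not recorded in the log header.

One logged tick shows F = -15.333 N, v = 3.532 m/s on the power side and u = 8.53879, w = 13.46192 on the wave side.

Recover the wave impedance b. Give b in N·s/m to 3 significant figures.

u + w = 22.0007;  u + w = √(2b)·v, so √(2b) = 22.0007/3.532 = 6.2290.
b = (√(2b))²/2 = 38.8000/2 = 19.4000.
(Check via u − w = 2F/√(2b): u − w = -4.9231, 2F/√(2b) = -4.9231.)

b = 19.4 N·s/m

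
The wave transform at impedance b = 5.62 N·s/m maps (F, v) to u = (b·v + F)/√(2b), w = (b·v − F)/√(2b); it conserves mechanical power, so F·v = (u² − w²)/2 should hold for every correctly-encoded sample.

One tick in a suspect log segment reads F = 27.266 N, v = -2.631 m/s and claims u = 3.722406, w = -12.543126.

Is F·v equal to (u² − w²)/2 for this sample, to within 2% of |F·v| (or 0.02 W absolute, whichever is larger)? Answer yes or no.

yes

F·v = 27.266×(-2.631) = -71.736846 W.
(u² − w²)/2 = (13.856306 − 157.330010)/2 = -71.736852 W.
|Δ| = 0.000006;  2% of max(1, |F·v|) = 1.434737.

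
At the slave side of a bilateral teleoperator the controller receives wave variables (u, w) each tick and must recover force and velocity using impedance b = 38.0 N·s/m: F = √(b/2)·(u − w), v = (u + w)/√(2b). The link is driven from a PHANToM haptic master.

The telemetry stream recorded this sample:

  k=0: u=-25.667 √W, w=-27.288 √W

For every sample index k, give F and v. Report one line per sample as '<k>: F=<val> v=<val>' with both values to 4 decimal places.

0: F=7.0658 v=-6.0744

k=0: u−w=1.6210, u+w=-52.9550; √(b/2)=4.3589, √(2b)=8.7178; F=4.3589×1.621=7.0658, v=-52.9550/8.7178=-6.0744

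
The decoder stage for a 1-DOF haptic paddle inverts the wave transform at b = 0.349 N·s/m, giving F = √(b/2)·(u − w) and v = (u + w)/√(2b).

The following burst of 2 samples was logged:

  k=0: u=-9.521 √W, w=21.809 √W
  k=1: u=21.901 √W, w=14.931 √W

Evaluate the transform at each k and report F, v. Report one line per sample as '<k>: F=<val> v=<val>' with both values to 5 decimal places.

0: F=-13.08754 v=14.70800
1: F=2.91159 v=44.08568

k=0: u−w=-31.33000, u+w=12.28800; √(b/2)=0.41773, √(2b)=0.83546; F=0.41773×(-31.33)=-13.08754, v=12.28800/0.83546=14.70800
k=1: u−w=6.97000, u+w=36.83200; √(b/2)=0.41773, √(2b)=0.83546; F=0.41773×6.97=2.91159, v=36.83200/0.83546=44.08568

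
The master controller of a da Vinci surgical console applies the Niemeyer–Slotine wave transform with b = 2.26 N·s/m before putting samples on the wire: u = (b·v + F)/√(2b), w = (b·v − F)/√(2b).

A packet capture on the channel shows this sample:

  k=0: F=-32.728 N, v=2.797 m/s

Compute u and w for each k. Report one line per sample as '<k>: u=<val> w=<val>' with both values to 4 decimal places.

0: u=-12.4207 w=18.3672

k=0: b·v=2.26×2.797=6.3212; √(2b)=2.1260; u=(6.3212+(-32.728))/2.1260=-12.4207, w=(6.3212−(-32.728))/2.1260=18.3672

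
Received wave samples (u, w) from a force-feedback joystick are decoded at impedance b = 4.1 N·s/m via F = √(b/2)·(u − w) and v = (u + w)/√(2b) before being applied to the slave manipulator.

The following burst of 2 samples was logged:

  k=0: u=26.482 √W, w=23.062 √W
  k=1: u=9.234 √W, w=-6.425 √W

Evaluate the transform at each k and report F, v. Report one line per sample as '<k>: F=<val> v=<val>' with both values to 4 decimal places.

0: F=4.8967 v=17.3015
1: F=22.4203 v=0.9809

k=0: u−w=3.4200, u+w=49.5440; √(b/2)=1.4318, √(2b)=2.8636; F=1.4318×3.42=4.8967, v=49.5440/2.8636=17.3015
k=1: u−w=15.6590, u+w=2.8090; √(b/2)=1.4318, √(2b)=2.8636; F=1.4318×15.659=22.4203, v=2.8090/2.8636=0.9809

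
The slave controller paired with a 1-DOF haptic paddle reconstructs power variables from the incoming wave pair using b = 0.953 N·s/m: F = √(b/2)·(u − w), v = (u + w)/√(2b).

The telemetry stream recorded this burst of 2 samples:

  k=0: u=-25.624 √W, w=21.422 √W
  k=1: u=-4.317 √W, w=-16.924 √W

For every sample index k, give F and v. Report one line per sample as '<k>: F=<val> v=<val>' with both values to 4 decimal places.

k=0: u−w=-47.0460, u+w=-4.2020; √(b/2)=0.6903, √(2b)=1.3806; F=0.6903×(-47.046)=-32.4754, v=-4.2020/1.3806=-3.0436
k=1: u−w=12.6070, u+w=-21.2410; √(b/2)=0.6903, √(2b)=1.3806; F=0.6903×12.607=8.7025, v=-21.2410/1.3806=-15.3856

0: F=-32.4754 v=-3.0436
1: F=8.7025 v=-15.3856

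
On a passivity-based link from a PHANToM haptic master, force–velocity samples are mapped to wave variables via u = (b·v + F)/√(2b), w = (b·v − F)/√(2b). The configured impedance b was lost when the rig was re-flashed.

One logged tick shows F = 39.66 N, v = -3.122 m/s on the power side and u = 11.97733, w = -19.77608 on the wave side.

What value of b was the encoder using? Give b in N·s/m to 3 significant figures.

u + w = -7.79875;  u + w = √(2b)·v, so √(2b) = -7.79875/(-3.122) = 2.49800.
b = (√(2b))²/2 = 6.23999/2 = 3.12000.
(Check via u − w = 2F/√(2b): u − w = 31.75341, 2F/√(2b) = 31.75343.)

b = 3.12 N·s/m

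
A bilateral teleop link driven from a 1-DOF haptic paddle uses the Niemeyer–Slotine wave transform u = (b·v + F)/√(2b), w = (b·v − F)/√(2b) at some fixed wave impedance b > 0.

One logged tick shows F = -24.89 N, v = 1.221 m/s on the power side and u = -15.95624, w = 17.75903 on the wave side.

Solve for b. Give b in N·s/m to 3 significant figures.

b = 1.09 N·s/m

u + w = 1.8028;  u + w = √(2b)·v, so √(2b) = 1.8028/1.221 = 1.4765.
b = (√(2b))²/2 = 2.1800/2 = 1.0900.
(Check via u − w = 2F/√(2b): u − w = -33.7153, 2F/√(2b) = -33.7152.)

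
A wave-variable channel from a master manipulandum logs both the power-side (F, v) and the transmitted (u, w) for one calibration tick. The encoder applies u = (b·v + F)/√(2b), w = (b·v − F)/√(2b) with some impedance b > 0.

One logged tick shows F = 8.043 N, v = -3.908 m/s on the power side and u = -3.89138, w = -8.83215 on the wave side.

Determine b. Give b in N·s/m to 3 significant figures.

b = 5.3 N·s/m

u + w = -12.72353;  u + w = √(2b)·v, so √(2b) = -12.72353/(-3.908) = 3.25577.
b = (√(2b))²/2 = 10.60001/2 = 5.30000.
(Check via u − w = 2F/√(2b): u − w = 4.94077, 2F/√(2b) = 4.94077.)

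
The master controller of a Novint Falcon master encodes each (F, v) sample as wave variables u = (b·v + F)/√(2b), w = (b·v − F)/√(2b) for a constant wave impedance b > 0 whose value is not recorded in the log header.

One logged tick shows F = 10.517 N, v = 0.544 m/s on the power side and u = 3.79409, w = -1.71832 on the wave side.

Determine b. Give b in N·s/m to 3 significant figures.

b = 7.28 N·s/m

u + w = 2.0758;  u + w = √(2b)·v, so √(2b) = 2.0758/0.544 = 3.8158.
b = (√(2b))²/2 = 14.5600/2 = 7.2800.
(Check via u − w = 2F/√(2b): u − w = 5.5124, 2F/√(2b) = 5.5124.)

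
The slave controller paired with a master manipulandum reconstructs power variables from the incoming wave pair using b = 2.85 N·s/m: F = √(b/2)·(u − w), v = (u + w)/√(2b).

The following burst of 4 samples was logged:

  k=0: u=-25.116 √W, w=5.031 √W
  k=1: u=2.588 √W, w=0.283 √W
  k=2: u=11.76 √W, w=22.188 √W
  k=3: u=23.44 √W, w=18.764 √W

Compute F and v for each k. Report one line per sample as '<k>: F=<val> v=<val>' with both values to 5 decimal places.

0: F=-35.98749 v=-8.41268
1: F=2.75156 v=1.20253
2: F=-12.44825 v=14.21925
3: F=5.58190 v=17.67731

k=0: u−w=-30.14700, u+w=-20.08500; √(b/2)=1.19373, √(2b)=2.38747; F=1.19373×(-30.147)=-35.98749, v=-20.08500/2.38747=-8.41268
k=1: u−w=2.30500, u+w=2.87100; √(b/2)=1.19373, √(2b)=2.38747; F=1.19373×2.305=2.75156, v=2.87100/2.38747=1.20253
k=2: u−w=-10.42800, u+w=33.94800; √(b/2)=1.19373, √(2b)=2.38747; F=1.19373×(-10.428)=-12.44825, v=33.94800/2.38747=14.21925
k=3: u−w=4.67600, u+w=42.20400; √(b/2)=1.19373, √(2b)=2.38747; F=1.19373×4.676=5.58190, v=42.20400/2.38747=17.67731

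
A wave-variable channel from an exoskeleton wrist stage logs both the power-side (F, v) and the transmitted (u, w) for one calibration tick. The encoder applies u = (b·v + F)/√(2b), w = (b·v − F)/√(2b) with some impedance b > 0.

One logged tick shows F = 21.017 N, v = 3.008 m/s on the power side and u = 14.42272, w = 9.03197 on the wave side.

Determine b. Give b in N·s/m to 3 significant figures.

b = 30.4 N·s/m

u + w = 23.4547;  u + w = √(2b)·v, so √(2b) = 23.4547/3.008 = 7.7974.
b = (√(2b))²/2 = 60.8000/2 = 30.4000.
(Check via u − w = 2F/√(2b): u − w = 5.3908, 2F/√(2b) = 5.3907.)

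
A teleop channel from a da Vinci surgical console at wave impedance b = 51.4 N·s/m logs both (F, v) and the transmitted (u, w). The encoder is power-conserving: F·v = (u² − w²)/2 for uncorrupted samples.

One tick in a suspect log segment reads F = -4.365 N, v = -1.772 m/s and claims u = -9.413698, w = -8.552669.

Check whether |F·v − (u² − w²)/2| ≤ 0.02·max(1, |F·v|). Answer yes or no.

yes

F·v = (-4.365)×(-1.772) = 7.734780 W.
(u² − w²)/2 = (88.617710 − 73.148147)/2 = 7.734782 W.
|Δ| = 0.000002;  2% of max(1, |F·v|) = 0.154696.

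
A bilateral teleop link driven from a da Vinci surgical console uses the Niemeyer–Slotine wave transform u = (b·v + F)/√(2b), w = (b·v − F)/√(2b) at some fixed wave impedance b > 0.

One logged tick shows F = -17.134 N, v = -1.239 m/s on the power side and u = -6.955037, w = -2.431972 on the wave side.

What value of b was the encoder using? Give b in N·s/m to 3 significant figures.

u + w = -9.387009;  u + w = √(2b)·v, so √(2b) = -9.387009/(-1.239) = 7.576278.
b = (√(2b))²/2 = 57.399995/2 = 28.699998.
(Check via u − w = 2F/√(2b): u − w = -4.523065, 2F/√(2b) = -4.523065.)

b = 28.7 N·s/m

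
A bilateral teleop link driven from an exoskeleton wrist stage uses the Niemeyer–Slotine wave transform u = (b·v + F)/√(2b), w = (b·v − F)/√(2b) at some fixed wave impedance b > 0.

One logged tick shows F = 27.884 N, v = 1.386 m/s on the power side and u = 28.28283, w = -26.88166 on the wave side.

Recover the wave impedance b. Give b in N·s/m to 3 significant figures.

u + w = 1.40117;  u + w = √(2b)·v, so √(2b) = 1.40117/1.386 = 1.01095.
b = (√(2b))²/2 = 1.02201/2 = 0.51101.
(Check via u − w = 2F/√(2b): u − w = 55.16449, 2F/√(2b) = 55.16422.)

b = 0.511 N·s/m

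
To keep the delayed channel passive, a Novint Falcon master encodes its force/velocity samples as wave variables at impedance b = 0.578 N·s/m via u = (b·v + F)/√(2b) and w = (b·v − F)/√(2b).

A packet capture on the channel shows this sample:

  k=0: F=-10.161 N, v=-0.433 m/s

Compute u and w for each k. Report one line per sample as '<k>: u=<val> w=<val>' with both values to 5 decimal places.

0: u=-9.68334 w=9.21778

k=0: b·v=0.578×(-0.433)=-0.25027; √(2b)=1.07517; u=(-0.25027+(-10.161))/1.07517=-9.68334, w=(-0.25027−(-10.161))/1.07517=9.21778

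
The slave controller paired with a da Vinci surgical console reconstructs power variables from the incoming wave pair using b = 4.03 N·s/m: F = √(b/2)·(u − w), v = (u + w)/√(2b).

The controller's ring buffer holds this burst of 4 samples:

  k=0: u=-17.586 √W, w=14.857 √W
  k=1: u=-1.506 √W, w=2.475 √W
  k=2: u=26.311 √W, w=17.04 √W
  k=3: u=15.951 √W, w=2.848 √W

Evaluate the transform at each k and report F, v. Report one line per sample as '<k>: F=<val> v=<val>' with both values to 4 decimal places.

k=0: u−w=-32.4430, u+w=-2.7290; √(b/2)=1.4195, √(2b)=2.8390; F=1.4195×(-32.443)=-46.0531, v=-2.7290/2.8390=-0.9612
k=1: u−w=-3.9810, u+w=0.9690; √(b/2)=1.4195, √(2b)=2.8390; F=1.4195×(-3.981)=-5.6511, v=0.9690/2.8390=0.3413
k=2: u−w=9.2710, u+w=43.3510; √(b/2)=1.4195, √(2b)=2.8390; F=1.4195×9.271=13.1602, v=43.3510/2.8390=15.2697
k=3: u−w=13.1030, u+w=18.7990; √(b/2)=1.4195, √(2b)=2.8390; F=1.4195×13.103=18.5998, v=18.7990/2.8390=6.6217

0: F=-46.0531 v=-0.9612
1: F=-5.6511 v=0.3413
2: F=13.1602 v=15.2697
3: F=18.5998 v=6.6217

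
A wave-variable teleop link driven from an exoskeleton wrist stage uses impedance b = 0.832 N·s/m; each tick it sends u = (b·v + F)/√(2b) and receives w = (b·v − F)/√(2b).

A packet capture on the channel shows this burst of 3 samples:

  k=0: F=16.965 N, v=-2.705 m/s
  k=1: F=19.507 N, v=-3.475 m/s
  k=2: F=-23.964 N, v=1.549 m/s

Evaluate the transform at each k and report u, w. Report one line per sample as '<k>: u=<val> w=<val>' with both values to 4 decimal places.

0: u=11.4069 w=-14.8962
1: u=12.8809 w=-17.3635
2: u=-17.5782 w=19.5764

k=0: b·v=0.832×(-2.705)=-2.2506; √(2b)=1.2900; u=(-2.2506+16.965)/1.2900=11.4069, w=(-2.2506−16.965)/1.2900=-14.8962
k=1: b·v=0.832×(-3.475)=-2.8912; √(2b)=1.2900; u=(-2.8912+19.507)/1.2900=12.8809, w=(-2.8912−19.507)/1.2900=-17.3635
k=2: b·v=0.832×1.549=1.2888; √(2b)=1.2900; u=(1.2888+(-23.964))/1.2900=-17.5782, w=(1.2888−(-23.964))/1.2900=19.5764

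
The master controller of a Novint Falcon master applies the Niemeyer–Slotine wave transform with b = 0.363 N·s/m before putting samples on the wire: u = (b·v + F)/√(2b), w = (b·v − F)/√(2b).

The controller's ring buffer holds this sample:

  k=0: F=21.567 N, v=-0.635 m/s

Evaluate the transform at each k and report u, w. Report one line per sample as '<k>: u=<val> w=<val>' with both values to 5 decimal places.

0: u=25.04118 w=-25.58223

k=0: b·v=0.363×(-0.635)=-0.23050; √(2b)=0.85206; u=(-0.23050+21.567)/0.85206=25.04118, w=(-0.23050−21.567)/0.85206=-25.58223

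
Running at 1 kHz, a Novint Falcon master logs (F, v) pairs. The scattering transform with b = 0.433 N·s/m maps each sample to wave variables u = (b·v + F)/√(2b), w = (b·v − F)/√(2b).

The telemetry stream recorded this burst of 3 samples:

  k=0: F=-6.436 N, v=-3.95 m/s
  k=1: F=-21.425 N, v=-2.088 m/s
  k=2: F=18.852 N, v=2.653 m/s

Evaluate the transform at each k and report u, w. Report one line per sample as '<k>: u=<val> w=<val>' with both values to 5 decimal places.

0: u=-8.75395 w=5.07812
1: u=-23.99454 w=22.05146
2: u=21.49252 w=-19.02366

k=0: b·v=0.433×(-3.95)=-1.71035; √(2b)=0.93059; u=(-1.71035+(-6.436))/0.93059=-8.75395, w=(-1.71035−(-6.436))/0.93059=5.07812
k=1: b·v=0.433×(-2.088)=-0.90410; √(2b)=0.93059; u=(-0.90410+(-21.425))/0.93059=-23.99454, w=(-0.90410−(-21.425))/0.93059=22.05146
k=2: b·v=0.433×2.653=1.14875; √(2b)=0.93059; u=(1.14875+18.852)/0.93059=21.49252, w=(1.14875−18.852)/0.93059=-19.02366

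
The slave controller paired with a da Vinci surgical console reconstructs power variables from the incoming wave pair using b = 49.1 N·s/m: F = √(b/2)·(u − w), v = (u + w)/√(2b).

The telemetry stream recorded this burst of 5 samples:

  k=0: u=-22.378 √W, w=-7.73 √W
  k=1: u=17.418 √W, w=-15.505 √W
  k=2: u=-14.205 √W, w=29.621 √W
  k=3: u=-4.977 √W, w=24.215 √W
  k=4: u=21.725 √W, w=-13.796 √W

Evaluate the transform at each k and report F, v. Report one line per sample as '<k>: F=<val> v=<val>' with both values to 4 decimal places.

0: F=-72.5778 v=-3.0383
1: F=163.1267 v=0.1930
2: F=-217.1489 v=1.5557
3: F=-144.6404 v=1.9414
4: F=175.9993 v=0.8001

k=0: u−w=-14.6480, u+w=-30.1080; √(b/2)=4.9548, √(2b)=9.9096; F=4.9548×(-14.648)=-72.5778, v=-30.1080/9.9096=-3.0383
k=1: u−w=32.9230, u+w=1.9130; √(b/2)=4.9548, √(2b)=9.9096; F=4.9548×32.923=163.1267, v=1.9130/9.9096=0.1930
k=2: u−w=-43.8260, u+w=15.4160; √(b/2)=4.9548, √(2b)=9.9096; F=4.9548×(-43.826)=-217.1489, v=15.4160/9.9096=1.5557
k=3: u−w=-29.1920, u+w=19.2380; √(b/2)=4.9548, √(2b)=9.9096; F=4.9548×(-29.192)=-144.6404, v=19.2380/9.9096=1.9414
k=4: u−w=35.5210, u+w=7.9290; √(b/2)=4.9548, √(2b)=9.9096; F=4.9548×35.521=175.9993, v=7.9290/9.9096=0.8001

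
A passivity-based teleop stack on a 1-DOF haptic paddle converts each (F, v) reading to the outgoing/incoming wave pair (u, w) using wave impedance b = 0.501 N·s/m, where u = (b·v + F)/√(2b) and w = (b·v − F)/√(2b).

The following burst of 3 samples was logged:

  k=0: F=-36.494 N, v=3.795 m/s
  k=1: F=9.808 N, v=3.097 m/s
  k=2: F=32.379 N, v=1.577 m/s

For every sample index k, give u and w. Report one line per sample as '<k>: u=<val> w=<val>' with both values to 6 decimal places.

0: u=-34.558164 w=38.356957
1: u=11.348254 w=-8.248159
2: u=33.135958 w=-31.557381

k=0: b·v=0.501×3.795=1.901295; √(2b)=1.001000; u=(1.901295+(-36.494))/1.001000=-34.558164, w=(1.901295−(-36.494))/1.001000=38.356957
k=1: b·v=0.501×3.097=1.551597; √(2b)=1.001000; u=(1.551597+9.808)/1.001000=11.348254, w=(1.551597−9.808)/1.001000=-8.248159
k=2: b·v=0.501×1.577=0.790077; √(2b)=1.001000; u=(0.790077+32.379)/1.001000=33.135958, w=(0.790077−32.379)/1.001000=-31.557381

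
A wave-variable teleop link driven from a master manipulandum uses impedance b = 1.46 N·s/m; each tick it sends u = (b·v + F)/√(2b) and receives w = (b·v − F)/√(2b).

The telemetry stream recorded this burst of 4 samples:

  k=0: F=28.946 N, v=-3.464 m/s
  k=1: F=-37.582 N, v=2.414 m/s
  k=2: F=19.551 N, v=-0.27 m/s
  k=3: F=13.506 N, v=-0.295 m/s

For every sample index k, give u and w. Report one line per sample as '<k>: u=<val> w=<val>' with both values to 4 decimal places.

0: u=13.9797 w=-19.8990
1: u=-19.9307 w=24.0557
2: u=11.2107 w=-11.6720
3: u=7.6517 w=-8.1558

k=0: b·v=1.46×(-3.464)=-5.0574; √(2b)=1.7088; u=(-5.0574+28.946)/1.7088=13.9797, w=(-5.0574−28.946)/1.7088=-19.8990
k=1: b·v=1.46×2.414=3.5244; √(2b)=1.7088; u=(3.5244+(-37.582))/1.7088=-19.9307, w=(3.5244−(-37.582))/1.7088=24.0557
k=2: b·v=1.46×(-0.27)=-0.3942; √(2b)=1.7088; u=(-0.3942+19.551)/1.7088=11.2107, w=(-0.3942−19.551)/1.7088=-11.6720
k=3: b·v=1.46×(-0.295)=-0.4307; √(2b)=1.7088; u=(-0.4307+13.506)/1.7088=7.6517, w=(-0.4307−13.506)/1.7088=-8.1558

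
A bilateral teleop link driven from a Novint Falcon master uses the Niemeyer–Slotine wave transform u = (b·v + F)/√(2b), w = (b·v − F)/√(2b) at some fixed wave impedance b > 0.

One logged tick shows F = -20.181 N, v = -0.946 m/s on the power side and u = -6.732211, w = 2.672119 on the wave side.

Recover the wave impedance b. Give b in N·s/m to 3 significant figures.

u + w = -4.060092;  u + w = √(2b)·v, so √(2b) = -4.060092/(-0.946) = 4.291852.
b = (√(2b))²/2 = 18.419994/2 = 9.209997.
(Check via u − w = 2F/√(2b): u − w = -9.404330, 2F/√(2b) = -9.404332.)

b = 9.21 N·s/m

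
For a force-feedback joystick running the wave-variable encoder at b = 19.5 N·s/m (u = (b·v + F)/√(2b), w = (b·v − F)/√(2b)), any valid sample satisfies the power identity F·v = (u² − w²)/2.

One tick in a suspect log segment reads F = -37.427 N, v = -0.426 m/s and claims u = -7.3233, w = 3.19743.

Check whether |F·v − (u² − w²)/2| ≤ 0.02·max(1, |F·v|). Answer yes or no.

F·v = (-37.427)×(-0.426) = 15.94390 W.
(u² − w²)/2 = (53.63072 − 10.22356)/2 = 21.70358 W.
|Δ| = 5.75968;  2% of max(1, |F·v|) = 0.31888.

no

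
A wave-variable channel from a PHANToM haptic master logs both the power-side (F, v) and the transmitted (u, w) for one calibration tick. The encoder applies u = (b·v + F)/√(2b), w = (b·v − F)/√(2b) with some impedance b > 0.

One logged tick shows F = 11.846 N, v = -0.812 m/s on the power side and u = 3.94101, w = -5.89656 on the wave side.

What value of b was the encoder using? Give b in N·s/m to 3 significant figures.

u + w = -1.95555;  u + w = √(2b)·v, so √(2b) = -1.95555/(-0.812) = 2.40831.
b = (√(2b))²/2 = 5.79997/2 = 2.89999.
(Check via u − w = 2F/√(2b): u − w = 9.83757, 2F/√(2b) = 9.83759.)

b = 2.9 N·s/m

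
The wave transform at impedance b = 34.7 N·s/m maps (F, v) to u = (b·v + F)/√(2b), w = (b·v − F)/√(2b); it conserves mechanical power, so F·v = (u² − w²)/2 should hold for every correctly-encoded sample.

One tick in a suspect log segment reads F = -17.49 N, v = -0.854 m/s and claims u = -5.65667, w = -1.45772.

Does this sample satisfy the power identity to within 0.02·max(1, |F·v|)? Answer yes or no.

yes

F·v = (-17.49)×(-0.854) = 14.93646 W.
(u² − w²)/2 = (31.99792 − 2.12495)/2 = 14.93648 W.
|Δ| = 0.00002;  2% of max(1, |F·v|) = 0.29873.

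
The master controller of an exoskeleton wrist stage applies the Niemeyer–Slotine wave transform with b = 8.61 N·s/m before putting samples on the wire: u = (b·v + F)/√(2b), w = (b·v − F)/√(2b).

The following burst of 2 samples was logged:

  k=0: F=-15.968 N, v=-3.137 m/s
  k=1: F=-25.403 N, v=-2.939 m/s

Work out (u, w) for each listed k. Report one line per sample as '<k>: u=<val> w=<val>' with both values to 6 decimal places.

k=0: b·v=8.61×(-3.137)=-27.009570; √(2b)=4.149699; u=(-27.009570+(-15.968))/4.149699=-10.356793, w=(-27.009570−(-15.968))/4.149699=-2.660812
k=1: b·v=8.61×(-2.939)=-25.304790; √(2b)=4.149699; u=(-25.304790+(-25.403))/4.149699=-12.219632, w=(-25.304790−(-25.403))/4.149699=0.023667

0: u=-10.356793 w=-2.660812
1: u=-12.219632 w=0.023667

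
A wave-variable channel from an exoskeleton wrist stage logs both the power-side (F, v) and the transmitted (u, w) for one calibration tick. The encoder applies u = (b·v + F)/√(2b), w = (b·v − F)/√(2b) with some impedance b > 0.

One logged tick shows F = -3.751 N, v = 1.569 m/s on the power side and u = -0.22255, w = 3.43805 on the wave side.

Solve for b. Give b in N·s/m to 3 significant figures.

b = 2.1 N·s/m

u + w = 3.2155;  u + w = √(2b)·v, so √(2b) = 3.2155/1.569 = 2.0494.
b = (√(2b))²/2 = 4.2000/2 = 2.1000.
(Check via u − w = 2F/√(2b): u − w = -3.6606, 2F/√(2b) = -3.6606.)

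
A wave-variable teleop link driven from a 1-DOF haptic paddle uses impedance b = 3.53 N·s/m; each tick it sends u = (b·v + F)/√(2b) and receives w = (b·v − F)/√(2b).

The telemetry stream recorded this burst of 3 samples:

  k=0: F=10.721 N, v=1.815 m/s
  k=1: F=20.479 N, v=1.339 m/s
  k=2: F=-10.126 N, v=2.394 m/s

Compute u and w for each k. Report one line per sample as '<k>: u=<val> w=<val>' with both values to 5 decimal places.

k=0: b·v=3.53×1.815=6.40695; √(2b)=2.65707; u=(6.40695+10.721)/2.65707=6.44619, w=(6.40695−10.721)/2.65707=-1.62361
k=1: b·v=3.53×1.339=4.72667; √(2b)=2.65707; u=(4.72667+20.479)/2.65707=9.48628, w=(4.72667−20.479)/2.65707=-5.92847
k=2: b·v=3.53×2.394=8.45082; √(2b)=2.65707; u=(8.45082+(-10.126))/2.65707=-0.63046, w=(8.45082−(-10.126))/2.65707=6.99148

0: u=6.44619 w=-1.62361
1: u=9.48628 w=-5.92847
2: u=-0.63046 w=6.99148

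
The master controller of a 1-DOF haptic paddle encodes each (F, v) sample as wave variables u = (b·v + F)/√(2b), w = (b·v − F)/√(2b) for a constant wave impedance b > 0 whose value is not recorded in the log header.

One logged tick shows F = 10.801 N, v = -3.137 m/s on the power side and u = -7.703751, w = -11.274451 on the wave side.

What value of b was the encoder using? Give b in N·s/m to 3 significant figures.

u + w = -18.978202;  u + w = √(2b)·v, so √(2b) = -18.978202/(-3.137) = 6.049793.
b = (√(2b))²/2 = 36.600001/2 = 18.300000.
(Check via u − w = 2F/√(2b): u − w = 3.570700, 2F/√(2b) = 3.570700.)

b = 18.3 N·s/m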